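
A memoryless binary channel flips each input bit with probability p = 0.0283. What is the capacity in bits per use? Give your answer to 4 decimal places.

Binary symmetric channel: C = 1 − h₂(ε) where h₂ is the binary entropy function.
h₂(0.0283) = −0.0283·log₂0.0283 − 0.9717·log₂0.9717 = 0.1858.
C = 1 − 0.1858 = 0.8142 bits per channel use.

0.8142 bits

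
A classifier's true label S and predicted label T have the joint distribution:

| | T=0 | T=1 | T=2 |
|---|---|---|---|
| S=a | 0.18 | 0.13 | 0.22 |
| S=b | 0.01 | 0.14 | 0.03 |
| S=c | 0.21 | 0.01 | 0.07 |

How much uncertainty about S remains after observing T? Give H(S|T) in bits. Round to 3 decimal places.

Chain rule: H(S|T) = H(S,T) − H(T).
Marginals: p(S) = (0.5300, 0.1800, 0.2900), p(T) = (0.4000, 0.2800, 0.3200).
H(S,T) = 2.7317 bits; H(T) = 1.5690 bits.
H(S|T) = 2.7317 − 1.5690 = 1.163 bits.

1.163 bits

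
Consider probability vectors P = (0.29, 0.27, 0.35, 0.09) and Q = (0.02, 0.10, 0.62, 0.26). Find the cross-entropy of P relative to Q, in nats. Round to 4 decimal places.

2.0447 nats

H(P,Q) = −Σ p·ln q.
  −0.29·ln(0.02) = 1.13449
  −0.27·ln(0.10) = 0.62170
  −0.35·ln(0.62) = 0.16731
  −0.09·ln(0.26) = 0.12124
H(P,Q) = 2.0447 nats.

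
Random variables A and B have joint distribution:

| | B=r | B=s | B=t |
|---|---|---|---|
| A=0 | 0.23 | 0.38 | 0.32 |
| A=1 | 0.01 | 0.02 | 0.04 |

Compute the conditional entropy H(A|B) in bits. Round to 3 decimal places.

Marginals: p(A) = (0.9300, 0.0700), p(B) = (0.2400, 0.4000, 0.3600).
H(A|B) = Σ p(B) · H(A|B=·).
  B=r: p=0.2400, H(A|B=r) = 0.2499
  B=s: p=0.4000, H(A|B=s) = 0.2864
  B=t: p=0.3600, H(A|B=t) = 0.5033
Weighted sum = 0.356 bits.

0.356 bits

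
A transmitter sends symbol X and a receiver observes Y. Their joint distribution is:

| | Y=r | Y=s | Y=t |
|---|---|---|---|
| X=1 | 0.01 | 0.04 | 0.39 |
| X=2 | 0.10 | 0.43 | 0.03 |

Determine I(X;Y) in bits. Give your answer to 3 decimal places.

Marginals: p(X) = (0.4400, 0.5600), p(Y) = (0.1100, 0.4700, 0.4200).
I(X;Y) = Σ p(x,y)·log₂[p(x,y)/(p(x)p(y))].
  (1,r): 0.01·log₂(0.2066) = -0.0228
  (1,s): 0.04·log₂(0.1934) = -0.0948
  (1,t): 0.39·log₂(2.1104) = 0.4202
  (2,r): 0.10·log₂(1.6234) = 0.0699
  (2,s): 0.43·log₂(1.6337) = 0.3045
  (2,t): 0.03·log₂(0.1276) = -0.0891
Sum = 0.588 bits.

0.588 bits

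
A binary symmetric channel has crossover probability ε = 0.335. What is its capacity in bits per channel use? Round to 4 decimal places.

0.0800 bits

Binary symmetric channel: C = 1 − h₂(ε) where h₂ is the binary entropy function.
h₂(0.335) = −0.335·log₂0.335 − 0.665·log₂0.665 = 0.9200.
C = 1 − 0.9200 = 0.0800 bits per channel use.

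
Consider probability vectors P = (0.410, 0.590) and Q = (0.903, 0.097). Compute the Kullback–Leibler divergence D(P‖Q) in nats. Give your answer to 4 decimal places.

D(P‖Q) = Σ p·ln(p/q).
  0.410·ln(0.410/0.903) = -0.32372
  0.590·ln(0.590/0.097) = 1.06519
D(P‖Q) = 0.7415 nats.

0.7415 nats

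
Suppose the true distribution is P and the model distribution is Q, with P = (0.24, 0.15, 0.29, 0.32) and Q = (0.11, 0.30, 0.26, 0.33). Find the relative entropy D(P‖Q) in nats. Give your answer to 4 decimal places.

0.1051 nats

D(P‖Q) = Σ p·ln(p/q).
  0.24·ln(0.24/0.11) = 0.18724
  0.15·ln(0.15/0.30) = -0.10397
  0.29·ln(0.29/0.26) = 0.03167
  0.32·ln(0.32/0.33) = -0.00985
D(P‖Q) = 0.1051 nats.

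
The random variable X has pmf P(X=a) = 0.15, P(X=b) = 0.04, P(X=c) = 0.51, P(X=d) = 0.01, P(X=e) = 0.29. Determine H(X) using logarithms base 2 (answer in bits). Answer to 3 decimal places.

H(X) = −Σ p·log₂ p.
  −(0.15)·log₂(0.15) = 0.4105
  −(0.04)·log₂(0.04) = 0.1858
  −(0.51)·log₂(0.51) = 0.4954
  −(0.01)·log₂(0.01) = 0.0664
  −(0.29)·log₂(0.29) = 0.5179
Sum: 0.4105 + 0.1858 + 0.4954 + 0.0664 + 0.5179 = 1.676 bits.

1.676 bits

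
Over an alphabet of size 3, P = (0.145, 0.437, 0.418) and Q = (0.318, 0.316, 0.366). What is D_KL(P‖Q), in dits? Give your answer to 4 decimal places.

D(P‖Q) = Σ p·log₁₀(p/q).
  0.145·log₁₀(0.145/0.318) = -0.04945
  0.437·log₁₀(0.437/0.316) = 0.06153
  0.418·log₁₀(0.418/0.366) = 0.02412
D(P‖Q) = 0.0362 dits.

0.0362 dits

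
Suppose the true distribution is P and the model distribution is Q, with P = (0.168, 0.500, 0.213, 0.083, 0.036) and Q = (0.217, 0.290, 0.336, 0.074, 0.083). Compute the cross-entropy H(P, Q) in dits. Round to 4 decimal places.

H(P,Q) = −Σ p·log₁₀ q.
  −0.168·log₁₀(0.217) = 0.11147
  −0.500·log₁₀(0.290) = 0.26880
  −0.213·log₁₀(0.336) = 0.10089
  −0.083·log₁₀(0.074) = 0.09385
  −0.036·log₁₀(0.083) = 0.03891
H(P,Q) = 0.6139 dits.

0.6139 dits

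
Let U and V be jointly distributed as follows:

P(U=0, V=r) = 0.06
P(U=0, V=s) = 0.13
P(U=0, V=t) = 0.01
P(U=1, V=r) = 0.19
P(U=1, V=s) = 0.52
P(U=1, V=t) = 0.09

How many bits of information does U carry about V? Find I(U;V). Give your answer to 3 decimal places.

Marginals: p(U) = (0.2000, 0.8000), p(V) = (0.2500, 0.6500, 0.1000).
I(U;V) = H(U) + H(V) − H(U,V).
H(U) = 0.7219, H(V) = 1.2362, H(U,V) = 1.9511.
I(U;V) = 0.7219 + 1.2362 − 1.9511 = 0.007 bits.

0.007 bits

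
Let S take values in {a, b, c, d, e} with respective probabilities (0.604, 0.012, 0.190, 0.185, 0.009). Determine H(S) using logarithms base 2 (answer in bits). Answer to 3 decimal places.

H(S) = −Σ p·log₂ p.
  −(0.604)·log₂(0.604) = 0.4393
  −(0.012)·log₂(0.012) = 0.0766
  −(0.190)·log₂(0.190) = 0.4552
  −(0.185)·log₂(0.185) = 0.4504
  −(0.009)·log₂(0.009) = 0.0612
Sum: 0.4393 + 0.0766 + 0.4552 + 0.4504 + 0.0612 = 1.483 bits.

1.483 bits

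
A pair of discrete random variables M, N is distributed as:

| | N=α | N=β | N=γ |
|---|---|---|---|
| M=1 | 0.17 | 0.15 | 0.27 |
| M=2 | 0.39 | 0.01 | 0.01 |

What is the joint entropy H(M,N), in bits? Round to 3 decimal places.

2.018 bits

H(M,N) = −Σ p(x,y)·log₂ p(x,y) over all 6 cells.
  cell (1,α): −0.17·log₂0.17 = 0.4346
  cell (1,β): −0.15·log₂0.15 = 0.4105
  cell (1,γ): −0.27·log₂0.27 = 0.5100
  cell (2,α): −0.39·log₂0.39 = 0.5298
  cell (2,β): −0.01·log₂0.01 = 0.0664
  cell (2,γ): −0.01·log₂0.01 = 0.0664
Sum = 2.018 bits.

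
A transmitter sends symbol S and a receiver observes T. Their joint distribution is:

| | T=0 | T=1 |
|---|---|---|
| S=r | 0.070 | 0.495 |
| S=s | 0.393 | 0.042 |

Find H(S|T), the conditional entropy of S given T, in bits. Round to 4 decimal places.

Marginals: p(S) = (0.5650, 0.4350), p(T) = (0.4630, 0.5370).
H(S|T) = Σ p(T) · H(S|T=·).
  T=0: p=0.4630, H(S|T=0) = 0.6128
  T=1: p=0.5370, H(S|T=1) = 0.3958
Weighted sum = 0.4963 bits.

0.4963 bits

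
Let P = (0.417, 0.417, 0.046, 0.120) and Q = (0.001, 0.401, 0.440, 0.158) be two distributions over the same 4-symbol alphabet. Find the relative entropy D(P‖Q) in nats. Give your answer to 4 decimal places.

2.3952 nats

D(P‖Q) = Σ p·ln(p/q).
  0.417·ln(0.417/0.001) = 2.51580
  0.417·ln(0.417/0.401) = 0.01632
  0.046·ln(0.046/0.440) = -0.10387
  0.120·ln(0.120/0.158) = -0.03301
D(P‖Q) = 2.3952 nats.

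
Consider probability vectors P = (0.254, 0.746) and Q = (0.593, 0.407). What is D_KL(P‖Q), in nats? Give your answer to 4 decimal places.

D(P‖Q) = Σ p·ln(p/q).
  0.254·ln(0.254/0.593) = -0.21536
  0.746·ln(0.746/0.407) = 0.45201
D(P‖Q) = 0.2367 nats.

0.2367 nats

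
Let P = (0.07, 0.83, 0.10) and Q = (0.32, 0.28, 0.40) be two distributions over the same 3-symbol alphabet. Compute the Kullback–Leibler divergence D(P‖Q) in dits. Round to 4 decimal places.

D(P‖Q) = Σ p·log₁₀(p/q).
  0.07·log₁₀(0.07/0.32) = -0.04620
  0.83·log₁₀(0.83/0.28) = 0.39169
  0.10·log₁₀(0.10/0.40) = -0.06021
D(P‖Q) = 0.2853 dits.

0.2853 dits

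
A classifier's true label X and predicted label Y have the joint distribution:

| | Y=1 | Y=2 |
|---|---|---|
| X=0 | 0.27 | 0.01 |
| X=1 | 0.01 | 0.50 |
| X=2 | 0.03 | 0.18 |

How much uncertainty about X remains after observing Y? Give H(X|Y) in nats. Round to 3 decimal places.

Chain rule: H(X|Y) = H(X,Y) − H(Y).
Marginals: p(X) = (0.2800, 0.5100, 0.2100), p(Y) = (0.3100, 0.6900).
H(X,Y) = 1.2061 nats; H(Y) = 0.6191 nats.
H(X|Y) = 1.2061 − 0.6191 = 0.587 nats.

0.587 nats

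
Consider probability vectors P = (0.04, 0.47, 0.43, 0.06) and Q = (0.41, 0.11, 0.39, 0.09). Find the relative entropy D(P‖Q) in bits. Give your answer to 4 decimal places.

0.8759 bits

D(P‖Q) = Σ p·log₂(p/q).
  0.04·log₂(0.04/0.41) = -0.13430
  0.47·log₂(0.47/0.11) = 0.98472
  0.43·log₂(0.43/0.39) = 0.06057
  0.06·log₂(0.06/0.09) = -0.03510
D(P‖Q) = 0.8759 bits.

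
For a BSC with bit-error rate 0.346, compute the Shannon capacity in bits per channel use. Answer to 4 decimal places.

Binary symmetric channel: C = 1 − h₂(ε) where h₂ is the binary entropy function.
h₂(0.346) = −0.346·log₂0.346 − 0.654·log₂0.654 = 0.9304.
C = 1 − 0.9304 = 0.0696 bits per channel use.

0.0696 bits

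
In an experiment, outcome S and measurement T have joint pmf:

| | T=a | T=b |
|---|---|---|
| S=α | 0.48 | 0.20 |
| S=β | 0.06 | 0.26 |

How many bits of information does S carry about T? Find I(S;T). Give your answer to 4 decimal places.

Marginals: p(S) = (0.6800, 0.3200), p(T) = (0.5400, 0.4600).
I(S;T) = H(S) + H(T) − H(S,T).
H(S) = 0.9044, H(T) = 0.9954, H(S,T) = 1.7215.
I(S;T) = 0.9044 + 0.9954 − 1.7215 = 0.1783 bits.

0.1783 bits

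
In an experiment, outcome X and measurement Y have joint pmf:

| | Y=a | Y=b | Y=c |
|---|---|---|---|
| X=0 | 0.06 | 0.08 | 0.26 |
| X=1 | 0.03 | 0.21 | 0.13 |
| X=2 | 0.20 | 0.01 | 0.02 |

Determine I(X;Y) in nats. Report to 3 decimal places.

0.293 nats

Marginals: p(X) = (0.4000, 0.3700, 0.2300), p(Y) = (0.2900, 0.3000, 0.4100).
I(X;Y) = H(X) + H(Y) − H(X,Y).
H(X) = 1.0724, H(Y) = 1.0857, H(X,Y) = 1.8654.
I(X;Y) = 1.0724 + 1.0857 − 1.8654 = 0.293 nats.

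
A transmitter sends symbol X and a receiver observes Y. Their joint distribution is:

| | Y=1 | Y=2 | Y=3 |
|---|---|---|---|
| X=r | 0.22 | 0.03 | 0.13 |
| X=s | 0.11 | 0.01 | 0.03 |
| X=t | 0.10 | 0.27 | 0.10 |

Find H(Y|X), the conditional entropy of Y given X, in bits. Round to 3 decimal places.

1.305 bits

Chain rule: H(Y|X) = H(X,Y) − H(X).
Marginals: p(X) = (0.3800, 0.1500, 0.4700), p(Y) = (0.4300, 0.3100, 0.2600).
H(X,Y) = 2.7579 bits; H(X) = 1.4530 bits.
H(Y|X) = 2.7579 − 1.4530 = 1.305 bits.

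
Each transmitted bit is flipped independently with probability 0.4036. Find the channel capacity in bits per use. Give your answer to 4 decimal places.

0.0270 bits

Binary symmetric channel: C = 1 − h₂(ε) where h₂ is the binary entropy function.
h₂(0.4036) = −0.4036·log₂0.4036 − 0.5964·log₂0.5964 = 0.9730.
C = 1 − 0.9730 = 0.0270 bits per channel use.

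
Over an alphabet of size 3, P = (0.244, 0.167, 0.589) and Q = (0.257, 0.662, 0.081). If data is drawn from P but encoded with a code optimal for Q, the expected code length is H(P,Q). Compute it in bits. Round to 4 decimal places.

2.7133 bits

H(P,Q) = −Σ p·log₂ q.
  −0.244·log₂(0.257) = 0.47828
  −0.167·log₂(0.662) = 0.09938
  −0.589·log₂(0.081) = 2.13568
H(P,Q) = 2.7133 bits.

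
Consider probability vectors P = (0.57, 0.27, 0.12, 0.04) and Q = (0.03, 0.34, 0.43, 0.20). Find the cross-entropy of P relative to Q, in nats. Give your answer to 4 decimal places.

2.4557 nats

H(P,Q) = −Σ p·ln q.
  −0.57·ln(0.03) = 1.99874
  −0.27·ln(0.34) = 0.29128
  −0.12·ln(0.43) = 0.10128
  −0.04·ln(0.20) = 0.06438
H(P,Q) = 2.4557 nats.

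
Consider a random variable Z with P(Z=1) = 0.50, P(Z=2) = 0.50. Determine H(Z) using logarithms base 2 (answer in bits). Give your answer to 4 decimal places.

H(Z) = −Σ p·log₂ p.
  −(0.50)·log₂(0.50) = 0.50000
  −(0.50)·log₂(0.50) = 0.50000
Sum: 0.50000 + 0.50000 = 1.0000 bits.

1.0000 bits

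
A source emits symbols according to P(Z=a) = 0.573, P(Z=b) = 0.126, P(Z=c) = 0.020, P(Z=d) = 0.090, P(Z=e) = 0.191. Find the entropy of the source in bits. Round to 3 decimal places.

1.719 bits

H(Z) = −Σ p·log₂ p.
  −(0.573)·log₂(0.573) = 0.4603
  −(0.126)·log₂(0.126) = 0.3766
  −(0.020)·log₂(0.020) = 0.1129
  −(0.090)·log₂(0.090) = 0.3127
  −(0.191)·log₂(0.191) = 0.4562
Sum: 0.4603 + 0.3766 + 0.1129 + 0.3127 + 0.4562 = 1.719 bits.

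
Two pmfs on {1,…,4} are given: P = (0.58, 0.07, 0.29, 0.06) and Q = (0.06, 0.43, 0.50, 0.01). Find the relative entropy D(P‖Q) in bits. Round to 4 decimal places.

1.6422 bits

D(P‖Q) = Σ p·log₂(p/q).
  0.58·log₂(0.58/0.06) = 1.89835
  0.07·log₂(0.07/0.43) = -0.18332
  0.29·log₂(0.29/0.50) = -0.22790
  0.06·log₂(0.06/0.01) = 0.15510
D(P‖Q) = 1.6422 bits.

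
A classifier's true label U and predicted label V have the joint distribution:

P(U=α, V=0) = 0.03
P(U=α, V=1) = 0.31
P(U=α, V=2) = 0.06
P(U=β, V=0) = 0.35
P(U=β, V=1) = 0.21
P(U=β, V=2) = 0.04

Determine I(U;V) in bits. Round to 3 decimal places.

Marginals: p(U) = (0.4000, 0.6000), p(V) = (0.3800, 0.5200, 0.1000).
I(U;V) = H(U) + H(V) − H(U,V).
H(U) = 0.9710, H(V) = 1.3532, H(U,V) = 2.1078.
I(U;V) = 0.9710 + 1.3532 − 2.1078 = 0.216 bits.

0.216 bits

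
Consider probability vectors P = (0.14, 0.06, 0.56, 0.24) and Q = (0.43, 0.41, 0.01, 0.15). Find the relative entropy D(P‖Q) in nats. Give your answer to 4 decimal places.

2.0946 nats

D(P‖Q) = Σ p·ln(p/q).
  0.14·ln(0.14/0.43) = -0.15710
  0.06·ln(0.06/0.41) = -0.11531
  0.56·ln(0.56/0.01) = 2.25420
  0.24·ln(0.24/0.15) = 0.11280
D(P‖Q) = 2.0946 nats.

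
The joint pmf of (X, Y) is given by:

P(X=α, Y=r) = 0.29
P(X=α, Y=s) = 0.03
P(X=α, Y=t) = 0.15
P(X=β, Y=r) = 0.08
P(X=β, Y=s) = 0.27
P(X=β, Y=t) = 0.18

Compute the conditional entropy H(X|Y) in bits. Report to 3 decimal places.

Marginals: p(X) = (0.4700, 0.5300), p(Y) = (0.3700, 0.3000, 0.3300).
H(X|Y) = Σ p(Y) · H(X|Y=·).
  Y=r: p=0.3700, H(X|Y=r) = 0.7532
  Y=s: p=0.3000, H(X|Y=s) = 0.4690
  Y=t: p=0.3300, H(X|Y=t) = 0.9940
Weighted sum = 0.747 bits.

0.747 bits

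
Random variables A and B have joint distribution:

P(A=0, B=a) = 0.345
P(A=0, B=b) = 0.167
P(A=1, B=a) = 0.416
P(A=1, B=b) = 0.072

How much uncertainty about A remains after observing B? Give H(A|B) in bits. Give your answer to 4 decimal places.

Marginals: p(A) = (0.5120, 0.4880), p(B) = (0.7610, 0.2390).
H(A|B) = Σ p(B) · H(A|B=·).
  B=a: p=0.7610, H(A|B=a) = 0.9937
  B=b: p=0.2390, H(A|B=b) = 0.8828
Weighted sum = 0.9672 bits.

0.9672 bits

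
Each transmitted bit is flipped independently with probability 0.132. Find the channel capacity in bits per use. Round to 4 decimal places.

0.4371 bits

Binary symmetric channel: C = 1 − h₂(ε) where h₂ is the binary entropy function.
h₂(0.132) = −0.132·log₂0.132 − 0.868·log₂0.868 = 0.5629.
C = 1 − 0.5629 = 0.4371 bits per channel use.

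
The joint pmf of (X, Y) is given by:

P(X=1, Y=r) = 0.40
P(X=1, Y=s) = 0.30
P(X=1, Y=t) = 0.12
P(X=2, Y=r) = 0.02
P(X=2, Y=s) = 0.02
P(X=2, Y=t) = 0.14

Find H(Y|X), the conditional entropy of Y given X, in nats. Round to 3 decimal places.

Chain rule: H(Y|X) = H(X,Y) − H(X).
Marginals: p(X) = (0.8200, 0.1800), p(Y) = (0.4200, 0.3200, 0.2600).
H(X,Y) = 1.4139 nats; H(X) = 0.4714 nats.
H(Y|X) = 1.4139 − 0.4714 = 0.942 nats.

0.942 nats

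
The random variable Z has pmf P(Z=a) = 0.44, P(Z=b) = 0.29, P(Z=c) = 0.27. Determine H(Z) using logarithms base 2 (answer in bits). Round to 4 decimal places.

H(Z) = −Σ p·log₂ p.
  −(0.44)·log₂(0.44) = 0.52115
  −(0.29)·log₂(0.29) = 0.51790
  −(0.27)·log₂(0.27) = 0.51002
Sum: 0.52115 + 0.51790 + 0.51002 = 1.5491 bits.

1.5491 bits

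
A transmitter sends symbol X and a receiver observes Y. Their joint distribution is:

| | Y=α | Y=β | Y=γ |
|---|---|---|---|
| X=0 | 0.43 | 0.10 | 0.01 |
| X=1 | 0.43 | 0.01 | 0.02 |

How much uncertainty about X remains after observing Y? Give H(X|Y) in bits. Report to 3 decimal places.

0.936 bits

Marginals: p(X) = (0.5400, 0.4600), p(Y) = (0.8600, 0.1100, 0.0300).
H(X|Y) = Σ p(Y) · H(X|Y=·).
  Y=α: p=0.8600, H(X|Y=α) = 1.0000
  Y=β: p=0.1100, H(X|Y=β) = 0.4395
  Y=γ: p=0.0300, H(X|Y=γ) = 0.9183
Weighted sum = 0.936 bits.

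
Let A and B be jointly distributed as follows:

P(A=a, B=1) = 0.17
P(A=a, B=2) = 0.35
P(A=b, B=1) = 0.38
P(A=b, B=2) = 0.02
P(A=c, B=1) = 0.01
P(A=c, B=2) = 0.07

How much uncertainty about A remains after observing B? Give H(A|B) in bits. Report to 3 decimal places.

Chain rule: H(A|B) = H(A,B) − H(B).
Marginals: p(A) = (0.5200, 0.4000, 0.0800), p(B) = (0.5600, 0.4400).
H(A,B) = 1.9430 bits; H(B) = 0.9896 bits.
H(A|B) = 1.9430 − 0.9896 = 0.953 bits.

0.953 bits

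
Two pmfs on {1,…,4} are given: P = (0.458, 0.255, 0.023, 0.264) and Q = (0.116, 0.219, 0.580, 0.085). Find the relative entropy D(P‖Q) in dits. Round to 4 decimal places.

0.3877 dits

D(P‖Q) = Σ p·log₁₀(p/q).
  0.458·log₁₀(0.458/0.116) = 0.27315
  0.255·log₁₀(0.255/0.219) = 0.01685
  0.023·log₁₀(0.023/0.580) = -0.03224
  0.264·log₁₀(0.264/0.085) = 0.12994
D(P‖Q) = 0.3877 dits.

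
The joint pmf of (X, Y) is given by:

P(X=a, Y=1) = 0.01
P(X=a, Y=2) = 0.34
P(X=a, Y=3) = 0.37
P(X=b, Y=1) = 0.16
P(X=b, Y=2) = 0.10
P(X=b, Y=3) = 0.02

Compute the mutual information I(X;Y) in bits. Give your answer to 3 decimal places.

Marginals: p(X) = (0.7200, 0.2800), p(Y) = (0.1700, 0.4400, 0.3900).
I(X;Y) = Σ p(x,y)·log₂[p(x,y)/(p(x)p(y))].
  (a,1): 0.01·log₂(0.0817) = -0.0361
  (a,2): 0.34·log₂(1.0732) = 0.0347
  (a,3): 0.37·log₂(1.3177) = 0.1473
  (b,1): 0.16·log₂(3.3613) = 0.2798
  (b,2): 0.10·log₂(0.8117) = -0.0301
  (b,3): 0.02·log₂(0.1832) = -0.0490
Sum = 0.347 bits.

0.347 bits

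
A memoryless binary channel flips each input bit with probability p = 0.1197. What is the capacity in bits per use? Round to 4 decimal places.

Binary symmetric channel: C = 1 − h₂(ε) where h₂ is the binary entropy function.
h₂(0.1197) = −0.1197·log₂0.1197 − 0.8803·log₂0.8803 = 0.5285.
C = 1 − 0.5285 = 0.4715 bits per channel use.

0.4715 bits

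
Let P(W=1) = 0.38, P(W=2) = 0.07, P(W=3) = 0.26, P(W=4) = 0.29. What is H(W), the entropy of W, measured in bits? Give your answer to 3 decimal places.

H(W) = −Σ p·log₂ p.
  −(0.38)·log₂(0.38) = 0.5305
  −(0.07)·log₂(0.07) = 0.2686
  −(0.26)·log₂(0.26) = 0.5053
  −(0.29)·log₂(0.29) = 0.5179
Sum: 0.5305 + 0.2686 + 0.5053 + 0.5179 = 1.822 bits.

1.822 bits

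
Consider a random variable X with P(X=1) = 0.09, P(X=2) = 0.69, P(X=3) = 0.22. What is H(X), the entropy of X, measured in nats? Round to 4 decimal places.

0.8059 nats

H(X) = −Σ p·ln p.
  −(0.09)·ln(0.09) = 0.21672
  −(0.69)·ln(0.69) = 0.25603
  −(0.22)·ln(0.22) = 0.33311
Sum: 0.21672 + 0.25603 + 0.33311 = 0.8059 nats.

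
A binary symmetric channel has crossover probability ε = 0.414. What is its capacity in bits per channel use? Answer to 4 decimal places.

Binary symmetric channel: C = 1 − h₂(ε) where h₂ is the binary entropy function.
h₂(0.414) = −0.414·log₂0.414 − 0.586·log₂0.586 = 0.9786.
C = 1 − 0.9786 = 0.0214 bits per channel use.

0.0214 bits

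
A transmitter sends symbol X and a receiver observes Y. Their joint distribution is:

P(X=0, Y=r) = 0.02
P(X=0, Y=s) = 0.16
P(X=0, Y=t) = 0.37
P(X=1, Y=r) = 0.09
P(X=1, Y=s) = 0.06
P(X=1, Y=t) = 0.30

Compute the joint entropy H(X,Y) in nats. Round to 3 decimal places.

1.486 nats

H(X,Y) = −Σ p(x,y)·ln p(x,y) over all 6 cells.
  cell (0,r): −0.02·ln0.02 = 0.0782
  cell (0,s): −0.16·ln0.16 = 0.2932
  cell (0,t): −0.37·ln0.37 = 0.3679
  cell (1,r): −0.09·ln0.09 = 0.2167
  cell (1,s): −0.06·ln0.06 = 0.1688
  cell (1,t): −0.30·ln0.30 = 0.3612
Sum = 1.486 nats.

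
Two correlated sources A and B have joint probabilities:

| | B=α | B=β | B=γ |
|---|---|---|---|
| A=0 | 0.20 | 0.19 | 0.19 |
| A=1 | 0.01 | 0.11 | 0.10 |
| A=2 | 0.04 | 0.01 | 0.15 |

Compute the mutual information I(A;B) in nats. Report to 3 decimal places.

0.110 nats

Marginals: p(A) = (0.5800, 0.2200, 0.2000), p(B) = (0.2500, 0.3100, 0.4400).
I(A;B) = H(A) + H(B) − H(A,B).
H(A) = 0.9709, H(B) = 1.0709, H(A,B) = 1.9315.
I(A;B) = 0.9709 + 1.0709 − 1.9315 = 0.110 nats.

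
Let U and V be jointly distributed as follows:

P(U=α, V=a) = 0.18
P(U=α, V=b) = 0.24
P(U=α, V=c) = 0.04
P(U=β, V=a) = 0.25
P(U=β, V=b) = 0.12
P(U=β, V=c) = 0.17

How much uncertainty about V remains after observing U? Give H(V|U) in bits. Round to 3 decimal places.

Marginals: p(U) = (0.4600, 0.5400), p(V) = (0.4300, 0.3600, 0.2100).
H(V|U) = Σ p(U) · H(V|U=·).
  U=α: p=0.4600, H(V|U=α) = 1.3258
  U=β: p=0.5400, H(V|U=β) = 1.5215
Weighted sum = 1.431 bits.

1.431 bits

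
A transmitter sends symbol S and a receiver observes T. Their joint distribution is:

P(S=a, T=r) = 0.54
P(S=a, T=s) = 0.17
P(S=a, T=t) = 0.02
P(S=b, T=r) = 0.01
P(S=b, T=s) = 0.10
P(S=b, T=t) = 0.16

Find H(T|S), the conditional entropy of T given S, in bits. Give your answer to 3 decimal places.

Chain rule: H(T|S) = H(S,T) − H(S).
Marginals: p(S) = (0.7300, 0.2700), p(T) = (0.5500, 0.2700, 0.1800).
H(S,T) = 1.8492 bits; H(S) = 0.8415 bits.
H(T|S) = 1.8492 − 0.8415 = 1.008 bits.

1.008 bits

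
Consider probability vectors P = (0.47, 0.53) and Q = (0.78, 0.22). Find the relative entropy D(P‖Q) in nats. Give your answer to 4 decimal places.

D(P‖Q) = Σ p·ln(p/q).
  0.47·ln(0.47/0.78) = -0.23808
  0.53·ln(0.53/0.22) = 0.46600
D(P‖Q) = 0.2279 nats.

0.2279 nats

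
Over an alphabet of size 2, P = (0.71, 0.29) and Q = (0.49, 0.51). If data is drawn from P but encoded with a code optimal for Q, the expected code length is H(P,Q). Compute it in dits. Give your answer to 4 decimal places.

0.3048 dits

H(P,Q) = −Σ p·log₁₀ q.
  −0.71·log₁₀(0.49) = 0.21996
  −0.29·log₁₀(0.51) = 0.08480
H(P,Q) = 0.3048 dits.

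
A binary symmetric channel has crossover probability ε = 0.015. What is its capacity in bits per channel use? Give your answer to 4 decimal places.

0.8876 bits

Binary symmetric channel: C = 1 − h₂(ε) where h₂ is the binary entropy function.
h₂(0.015) = −0.015·log₂0.015 − 0.985·log₂0.985 = 0.1124.
C = 1 − 0.1124 = 0.8876 bits per channel use.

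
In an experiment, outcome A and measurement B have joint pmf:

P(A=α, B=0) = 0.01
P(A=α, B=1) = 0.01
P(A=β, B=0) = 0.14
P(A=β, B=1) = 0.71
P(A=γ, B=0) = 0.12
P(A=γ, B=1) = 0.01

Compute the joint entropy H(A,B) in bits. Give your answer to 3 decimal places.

1.314 bits

H(A,B) = −Σ p(x,y)·log₂ p(x,y) over all 6 cells.
  cell (α,0): −0.01·log₂0.01 = 0.0664
  cell (α,1): −0.01·log₂0.01 = 0.0664
  cell (β,0): −0.14·log₂0.14 = 0.3971
  cell (β,1): −0.71·log₂0.71 = 0.3508
  cell (γ,0): −0.12·log₂0.12 = 0.3671
  cell (γ,1): −0.01·log₂0.01 = 0.0664
Sum = 1.314 bits.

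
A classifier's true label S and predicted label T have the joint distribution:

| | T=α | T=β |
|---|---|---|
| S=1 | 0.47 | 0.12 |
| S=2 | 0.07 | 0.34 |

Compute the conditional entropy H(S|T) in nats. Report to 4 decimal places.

0.4723 nats

Marginals: p(S) = (0.5900, 0.4100), p(T) = (0.5400, 0.4600).
H(S|T) = Σ p(T) · H(S|T=·).
  T=α: p=0.5400, H(S|T=α) = 0.3857
  T=β: p=0.4600, H(S|T=β) = 0.5740
Weighted sum = 0.4723 nats.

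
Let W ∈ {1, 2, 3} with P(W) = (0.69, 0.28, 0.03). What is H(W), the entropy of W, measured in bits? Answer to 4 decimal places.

1.0354 bits

H(W) = −Σ p·log₂ p.
  −(0.69)·log₂(0.69) = 0.36938
  −(0.28)·log₂(0.28) = 0.51422
  −(0.03)·log₂(0.03) = 0.15177
Sum: 0.36938 + 0.51422 + 0.15177 = 1.0354 bits.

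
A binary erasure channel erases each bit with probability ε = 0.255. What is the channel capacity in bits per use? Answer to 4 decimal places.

Binary erasure channel: capacity C = 1 − ε.
C = 1 − 0.255 = 0.7450 bits per channel use.

0.7450 bits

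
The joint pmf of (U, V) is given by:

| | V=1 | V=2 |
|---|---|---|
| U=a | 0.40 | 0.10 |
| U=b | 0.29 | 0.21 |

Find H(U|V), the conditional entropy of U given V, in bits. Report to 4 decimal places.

0.9585 bits

Marginals: p(U) = (0.5000, 0.5000), p(V) = (0.6900, 0.3100).
H(U|V) = Σ p(V) · H(U|V=·).
  V=1: p=0.6900, H(U|V=1) = 0.9816
  V=2: p=0.3100, H(U|V=2) = 0.9072
Weighted sum = 0.9585 bits.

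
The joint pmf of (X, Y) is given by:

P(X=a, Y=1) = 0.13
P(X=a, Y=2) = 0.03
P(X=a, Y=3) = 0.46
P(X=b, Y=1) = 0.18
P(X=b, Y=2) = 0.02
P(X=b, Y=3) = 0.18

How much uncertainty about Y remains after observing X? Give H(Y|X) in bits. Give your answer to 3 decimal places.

1.095 bits

Chain rule: H(Y|X) = H(X,Y) − H(X).
Marginals: p(X) = (0.6200, 0.3800), p(Y) = (0.3100, 0.0500, 0.6400).
H(X,Y) = 2.0532 bits; H(X) = 0.9580 bits.
H(Y|X) = 2.0532 − 0.9580 = 1.095 bits.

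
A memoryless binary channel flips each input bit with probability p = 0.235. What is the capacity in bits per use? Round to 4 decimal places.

Binary symmetric channel: C = 1 − h₂(ε) where h₂ is the binary entropy function.
h₂(0.235) = −0.235·log₂0.235 − 0.765·log₂0.765 = 0.7866.
C = 1 − 0.7866 = 0.2134 bits per channel use.

0.2134 bits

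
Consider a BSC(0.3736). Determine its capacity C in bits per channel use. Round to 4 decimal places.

0.0466 bits

Binary symmetric channel: C = 1 − h₂(ε) where h₂ is the binary entropy function.
h₂(0.3736) = −0.3736·log₂0.3736 − 0.6264·log₂0.6264 = 0.9534.
C = 1 − 0.9534 = 0.0466 bits per channel use.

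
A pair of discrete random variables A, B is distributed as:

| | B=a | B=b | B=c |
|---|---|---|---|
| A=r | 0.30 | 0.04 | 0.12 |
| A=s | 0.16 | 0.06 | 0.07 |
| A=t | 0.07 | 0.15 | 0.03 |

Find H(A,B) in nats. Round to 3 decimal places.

H(A,B) = −Σ p(x,y)·ln p(x,y) over all 9 cells.
  cell (r,a): −0.30·ln0.30 = 0.3612
  cell (r,b): −0.04·ln0.04 = 0.1288
  cell (r,c): −0.12·ln0.12 = 0.2544
  cell (s,a): −0.16·ln0.16 = 0.2932
  cell (s,b): −0.06·ln0.06 = 0.1688
  cell (s,c): −0.07·ln0.07 = 0.1861
  cell (t,a): −0.07·ln0.07 = 0.1861
  cell (t,b): −0.15·ln0.15 = 0.2846
  cell (t,c): −0.03·ln0.03 = 0.1052
Sum = 1.968 nats.

1.968 nats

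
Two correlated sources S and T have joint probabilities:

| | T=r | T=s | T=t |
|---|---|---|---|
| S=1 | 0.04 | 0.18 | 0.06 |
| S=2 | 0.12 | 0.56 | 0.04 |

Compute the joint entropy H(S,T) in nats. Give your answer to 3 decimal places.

H(S,T) = −Σ p(x,y)·ln p(x,y) over all 6 cells.
  cell (1,r): −0.04·ln0.04 = 0.1288
  cell (1,s): −0.18·ln0.18 = 0.3087
  cell (1,t): −0.06·ln0.06 = 0.1688
  cell (2,r): −0.12·ln0.12 = 0.2544
  cell (2,s): −0.56·ln0.56 = 0.3247
  cell (2,t): −0.04·ln0.04 = 0.1288
Sum = 1.314 nats.

1.314 nats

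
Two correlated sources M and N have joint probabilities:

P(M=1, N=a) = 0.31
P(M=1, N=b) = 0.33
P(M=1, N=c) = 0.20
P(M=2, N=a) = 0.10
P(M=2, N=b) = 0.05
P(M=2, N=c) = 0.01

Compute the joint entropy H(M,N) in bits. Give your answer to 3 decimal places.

2.131 bits

H(M,N) = −Σ p(x,y)·log₂ p(x,y) over all 6 cells.
  cell (1,a): −0.31·log₂0.31 = 0.5238
  cell (1,b): −0.33·log₂0.33 = 0.5278
  cell (1,c): −0.20·log₂0.20 = 0.4644
  cell (2,a): −0.10·log₂0.10 = 0.3322
  cell (2,b): −0.05·log₂0.05 = 0.2161
  cell (2,c): −0.01·log₂0.01 = 0.0664
Sum = 2.131 bits.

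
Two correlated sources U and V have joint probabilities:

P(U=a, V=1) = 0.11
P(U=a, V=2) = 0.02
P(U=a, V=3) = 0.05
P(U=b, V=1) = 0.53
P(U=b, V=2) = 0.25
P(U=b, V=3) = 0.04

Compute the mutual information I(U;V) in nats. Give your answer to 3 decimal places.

Marginals: p(U) = (0.1800, 0.8200), p(V) = (0.6400, 0.2700, 0.0900).
I(U;V) = H(U) + H(V) − H(U,V).
H(U) = 0.4714, H(V) = 0.8559, H(U,V) = 1.2826.
I(U;V) = 0.4714 + 0.8559 − 1.2826 = 0.045 nats.

0.045 nats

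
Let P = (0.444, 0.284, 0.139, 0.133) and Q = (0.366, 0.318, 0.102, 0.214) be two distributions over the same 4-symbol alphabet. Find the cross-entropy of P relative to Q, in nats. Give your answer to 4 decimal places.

1.2940 nats

H(P,Q) = −Σ p·ln q.
  −0.444·ln(0.366) = 0.44627
  −0.284·ln(0.318) = 0.32538
  −0.139·ln(0.102) = 0.31731
  −0.133·ln(0.214) = 0.20506
H(P,Q) = 1.2940 nats.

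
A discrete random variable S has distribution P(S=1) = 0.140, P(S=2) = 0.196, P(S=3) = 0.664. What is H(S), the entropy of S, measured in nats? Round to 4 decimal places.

0.8666 nats

H(S) = −Σ p·ln p.
  −(0.140)·ln(0.140) = 0.27526
  −(0.196)·ln(0.196) = 0.31941
  −(0.664)·ln(0.664) = 0.27189
Sum: 0.27526 + 0.31941 + 0.27189 = 0.8666 nats.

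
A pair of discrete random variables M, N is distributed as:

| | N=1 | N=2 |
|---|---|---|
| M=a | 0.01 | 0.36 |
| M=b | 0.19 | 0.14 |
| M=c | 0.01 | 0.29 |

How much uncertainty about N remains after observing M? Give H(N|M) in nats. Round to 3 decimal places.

Chain rule: H(N|M) = H(M,N) − H(M).
Marginals: p(M) = (0.3700, 0.3300, 0.3000), p(N) = (0.2100, 0.7900).
H(M,N) = 1.4097 nats; H(M) = 1.0949 nats.
H(N|M) = 1.4097 − 1.0949 = 0.315 nats.

0.315 nats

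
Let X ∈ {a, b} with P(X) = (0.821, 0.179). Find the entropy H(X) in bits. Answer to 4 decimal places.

H(X) = −Σ p·log₂ p.
  −(0.821)·log₂(0.821) = 0.23361
  −(0.179)·log₂(0.179) = 0.44427
Sum: 0.23361 + 0.44427 = 0.6779 bits.

0.6779 bits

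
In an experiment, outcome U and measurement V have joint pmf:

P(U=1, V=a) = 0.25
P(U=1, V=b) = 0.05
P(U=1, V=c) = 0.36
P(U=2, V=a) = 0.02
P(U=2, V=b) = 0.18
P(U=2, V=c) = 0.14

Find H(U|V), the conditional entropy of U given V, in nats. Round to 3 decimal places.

0.488 nats

Chain rule: H(U|V) = H(U,V) − H(V).
Marginals: p(U) = (0.6600, 0.3400), p(V) = (0.2700, 0.2300, 0.5000).
H(U,V) = 1.5263 nats; H(V) = 1.0381 nats.
H(U|V) = 1.5263 − 1.0381 = 0.488 nats.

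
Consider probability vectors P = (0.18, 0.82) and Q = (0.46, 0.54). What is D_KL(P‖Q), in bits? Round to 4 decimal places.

D(P‖Q) = Σ p·log₂(p/q).
  0.18·log₂(0.18/0.46) = -0.24365
  0.82·log₂(0.82/0.54) = 0.49418
D(P‖Q) = 0.2505 bits.

0.2505 bits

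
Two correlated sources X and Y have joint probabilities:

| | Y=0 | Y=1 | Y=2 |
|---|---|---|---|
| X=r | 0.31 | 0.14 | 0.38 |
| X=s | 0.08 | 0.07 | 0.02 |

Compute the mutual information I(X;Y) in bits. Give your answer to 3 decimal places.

Marginals: p(X) = (0.8300, 0.1700), p(Y) = (0.3900, 0.2100, 0.4000).
I(X;Y) = H(X) + H(Y) − H(X,Y).
H(X) = 0.6577, H(Y) = 1.5314, H(X,Y) = 2.1243.
I(X;Y) = 0.6577 + 1.5314 − 2.1243 = 0.065 bits.

0.065 bits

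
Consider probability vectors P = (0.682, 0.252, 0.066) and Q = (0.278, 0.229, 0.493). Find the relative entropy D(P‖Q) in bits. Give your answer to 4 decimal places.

D(P‖Q) = Σ p·log₂(p/q).
  0.682·log₂(0.682/0.278) = 0.88298
  0.252·log₂(0.252/0.229) = 0.03480
  0.066·log₂(0.066/0.493) = -0.19147
D(P‖Q) = 0.7263 bits.

0.7263 bits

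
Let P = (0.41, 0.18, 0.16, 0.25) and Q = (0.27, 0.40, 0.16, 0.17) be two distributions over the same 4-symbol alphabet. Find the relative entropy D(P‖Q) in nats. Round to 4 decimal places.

D(P‖Q) = Σ p·ln(p/q).
  0.41·ln(0.41/0.27) = 0.17127
  0.18·ln(0.18/0.40) = -0.14373
  0.16·ln(0.16/0.16) = 0.00000
  0.25·ln(0.25/0.17) = 0.09642
D(P‖Q) = 0.1240 nats.

0.1240 nats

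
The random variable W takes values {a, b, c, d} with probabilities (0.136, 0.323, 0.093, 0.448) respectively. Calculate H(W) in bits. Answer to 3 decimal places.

1.756 bits

H(W) = −Σ p·log₂ p.
  −(0.136)·log₂(0.136) = 0.3915
  −(0.323)·log₂(0.323) = 0.5266
  −(0.093)·log₂(0.093) = 0.3187
  −(0.448)·log₂(0.448) = 0.5190
Sum: 0.3915 + 0.5266 + 0.3187 + 0.5190 = 1.756 bits.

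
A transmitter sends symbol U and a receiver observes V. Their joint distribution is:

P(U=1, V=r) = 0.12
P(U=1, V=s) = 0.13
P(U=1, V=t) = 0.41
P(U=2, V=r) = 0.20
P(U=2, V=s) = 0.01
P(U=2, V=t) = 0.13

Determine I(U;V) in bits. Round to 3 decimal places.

Marginals: p(U) = (0.6600, 0.3400), p(V) = (0.3200, 0.1400, 0.5400).
I(U;V) = H(U) + H(V) − H(U,V).
H(U) = 0.9248, H(V) = 1.4032, H(U,V) = 2.1906.
I(U;V) = 0.9248 + 1.4032 − 2.1906 = 0.137 bits.

0.137 bits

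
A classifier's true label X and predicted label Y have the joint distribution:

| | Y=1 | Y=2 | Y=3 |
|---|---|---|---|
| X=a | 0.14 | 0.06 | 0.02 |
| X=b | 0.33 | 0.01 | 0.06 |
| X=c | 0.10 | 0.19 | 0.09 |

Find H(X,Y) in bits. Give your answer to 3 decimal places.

H(X,Y) = −Σ p(x,y)·log₂ p(x,y) over all 9 cells.
  cell (a,1): −0.14·log₂0.14 = 0.3971
  cell (a,2): −0.06·log₂0.06 = 0.2435
  cell (a,3): −0.02·log₂0.02 = 0.1129
  cell (b,1): −0.33·log₂0.33 = 0.5278
  cell (b,2): −0.01·log₂0.01 = 0.0664
  cell (b,3): −0.06·log₂0.06 = 0.2435
  cell (c,1): −0.10·log₂0.10 = 0.3322
  cell (c,2): −0.19·log₂0.19 = 0.4552
  cell (c,3): −0.09·log₂0.09 = 0.3127
Sum = 2.691 bits.

2.691 bits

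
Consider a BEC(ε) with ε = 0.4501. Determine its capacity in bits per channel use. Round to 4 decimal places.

Binary erasure channel: capacity C = 1 − ε.
C = 1 − 0.4501 = 0.5499 bits per channel use.

0.5499 bits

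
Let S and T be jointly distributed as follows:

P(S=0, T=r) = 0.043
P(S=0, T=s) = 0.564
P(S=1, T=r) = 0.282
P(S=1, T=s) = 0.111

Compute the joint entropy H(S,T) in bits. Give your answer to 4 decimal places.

H(S,T) = −Σ p(x,y)·log₂ p(x,y) over all 4 cells.
  cell (0,r): −0.043·log₂0.043 = 0.19520
  cell (0,s): −0.564·log₂0.564 = 0.46600
  cell (1,r): −0.282·log₂0.282 = 0.51500
  cell (1,s): −0.111·log₂0.111 = 0.35202
Sum = 1.5282 bits.

1.5282 bits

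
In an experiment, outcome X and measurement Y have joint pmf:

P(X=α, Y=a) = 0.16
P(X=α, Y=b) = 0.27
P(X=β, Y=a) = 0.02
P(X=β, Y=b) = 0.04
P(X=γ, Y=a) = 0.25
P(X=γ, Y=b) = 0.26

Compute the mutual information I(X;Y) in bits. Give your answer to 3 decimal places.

0.011 bits

Marginals: p(X) = (0.4300, 0.0600, 0.5100), p(Y) = (0.4300, 0.5700).
I(X;Y) = Σ p(x,y)·log₂[p(x,y)/(p(x)p(y))].
  (α,a): 0.16·log₂(0.8653) = -0.0334
  (α,b): 0.27·log₂(1.1016) = 0.0377
  (β,a): 0.02·log₂(0.7752) = -0.0073
  (β,b): 0.04·log₂(1.1696) = 0.0090
  (γ,a): 0.25·log₂(1.1400) = 0.0473
  (γ,b): 0.26·log₂(0.8944) = -0.0419
Sum = 0.011 bits.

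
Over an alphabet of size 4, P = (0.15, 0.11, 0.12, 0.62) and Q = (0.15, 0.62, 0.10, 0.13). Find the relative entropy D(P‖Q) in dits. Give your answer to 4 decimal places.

D(P‖Q) = Σ p·log₁₀(p/q).
  0.15·log₁₀(0.15/0.15) = 0.00000
  0.11·log₁₀(0.11/0.62) = -0.08261
  0.12·log₁₀(0.12/0.10) = 0.00950
  0.62·log₁₀(0.62/0.13) = 0.42064
D(P‖Q) = 0.3475 dits.

0.3475 dits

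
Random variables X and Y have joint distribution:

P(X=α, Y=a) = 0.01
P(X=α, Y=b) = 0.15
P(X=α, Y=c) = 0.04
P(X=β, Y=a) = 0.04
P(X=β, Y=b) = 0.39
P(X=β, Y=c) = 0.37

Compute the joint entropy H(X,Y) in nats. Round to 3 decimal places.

H(X,Y) = −Σ p(x,y)·ln p(x,y) over all 6 cells.
  cell (α,a): −0.01·ln0.01 = 0.0461
  cell (α,b): −0.15·ln0.15 = 0.2846
  cell (α,c): −0.04·ln0.04 = 0.1288
  cell (β,a): −0.04·ln0.04 = 0.1288
  cell (β,b): −0.39·ln0.39 = 0.3672
  cell (β,c): −0.37·ln0.37 = 0.3679
Sum = 1.323 nats.

1.323 nats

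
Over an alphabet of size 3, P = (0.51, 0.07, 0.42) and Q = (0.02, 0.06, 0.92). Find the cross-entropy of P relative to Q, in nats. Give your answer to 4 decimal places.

2.2271 nats

H(P,Q) = −Σ p·ln q.
  −0.51·ln(0.02) = 1.99513
  −0.07·ln(0.06) = 0.19694
  −0.42·ln(0.92) = 0.03502
H(P,Q) = 2.2271 nats.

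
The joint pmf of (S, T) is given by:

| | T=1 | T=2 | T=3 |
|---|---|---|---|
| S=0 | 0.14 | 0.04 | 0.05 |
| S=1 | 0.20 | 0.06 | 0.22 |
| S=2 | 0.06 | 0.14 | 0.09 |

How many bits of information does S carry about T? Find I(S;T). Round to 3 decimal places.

0.127 bits

Marginals: p(S) = (0.2300, 0.4800, 0.2900), p(T) = (0.4000, 0.2400, 0.3600).
I(S;T) = H(S) + H(T) − H(S,T).
H(S) = 1.5138, H(T) = 1.5535, H(S,T) = 2.9408.
I(S;T) = 1.5138 + 1.5535 − 2.9408 = 0.127 bits.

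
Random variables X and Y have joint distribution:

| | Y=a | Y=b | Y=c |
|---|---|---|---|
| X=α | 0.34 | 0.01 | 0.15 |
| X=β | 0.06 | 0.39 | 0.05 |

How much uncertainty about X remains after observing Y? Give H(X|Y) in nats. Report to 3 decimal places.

Chain rule: H(X|Y) = H(X,Y) − H(Y).
Marginals: p(X) = (0.5000, 0.5000), p(Y) = (0.4000, 0.4000, 0.2000).
H(X,Y) = 1.3832 nats; H(Y) = 1.0549 nats.
H(X|Y) = 1.3832 − 1.0549 = 0.328 nats.

0.328 nats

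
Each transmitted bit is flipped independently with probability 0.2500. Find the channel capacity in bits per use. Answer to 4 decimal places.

0.1887 bits

Binary symmetric channel: C = 1 − h₂(ε) where h₂ is the binary entropy function.
h₂(0.2500) = −0.2500·log₂0.2500 − 0.7500·log₂0.7500 = 0.8113.
C = 1 − 0.8113 = 0.1887 bits per channel use.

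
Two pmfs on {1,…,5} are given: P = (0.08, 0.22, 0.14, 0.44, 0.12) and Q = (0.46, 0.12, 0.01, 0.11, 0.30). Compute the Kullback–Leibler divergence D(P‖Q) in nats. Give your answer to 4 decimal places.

D(P‖Q) = Σ p·ln(p/q).
  0.08·ln(0.08/0.46) = -0.13994
  0.22·ln(0.22/0.12) = 0.13335
  0.14·ln(0.14/0.01) = 0.36947
  0.44·ln(0.44/0.11) = 0.60997
  0.12·ln(0.12/0.30) = -0.10995
D(P‖Q) = 0.8629 nats.

0.8629 nats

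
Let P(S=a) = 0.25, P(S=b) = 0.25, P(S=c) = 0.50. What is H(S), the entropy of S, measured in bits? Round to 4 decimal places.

H(S) = −Σ p·log₂ p.
  −(0.25)·log₂(0.25) = 0.50000
  −(0.25)·log₂(0.25) = 0.50000
  −(0.50)·log₂(0.50) = 0.50000
Sum: 0.50000 + 0.50000 + 0.50000 = 1.5000 bits.

1.5000 bits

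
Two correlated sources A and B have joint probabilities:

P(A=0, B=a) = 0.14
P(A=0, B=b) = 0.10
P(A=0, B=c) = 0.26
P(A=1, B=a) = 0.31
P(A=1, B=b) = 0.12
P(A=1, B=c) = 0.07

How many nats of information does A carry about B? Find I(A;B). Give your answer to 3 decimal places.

0.092 nats

Marginals: p(A) = (0.5000, 0.5000), p(B) = (0.4500, 0.2200, 0.3300).
I(A;B) = Σ p(x,y)·ln[p(x,y)/(p(x)p(y))].
  (0,a): 0.14·ln(0.6222) = -0.0664
  (0,b): 0.10·ln(0.9091) = -0.0095
  (0,c): 0.26·ln(1.5758) = 0.1182
  (1,a): 0.31·ln(1.3778) = 0.0993
  (1,b): 0.12·ln(1.0909) = 0.0104
  (1,c): 0.07·ln(0.4242) = -0.0600
Sum = 0.092 nats.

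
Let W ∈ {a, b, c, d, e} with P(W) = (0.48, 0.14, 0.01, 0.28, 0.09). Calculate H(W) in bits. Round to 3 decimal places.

H(W) = −Σ p·log₂ p.
  −(0.48)·log₂(0.48) = 0.5083
  −(0.14)·log₂(0.14) = 0.3971
  −(0.01)·log₂(0.01) = 0.0664
  −(0.28)·log₂(0.28) = 0.5142
  −(0.09)·log₂(0.09) = 0.3127
Sum: 0.5083 + 0.3971 + 0.0664 + 0.5142 + 0.3127 = 1.799 bits.

1.799 bits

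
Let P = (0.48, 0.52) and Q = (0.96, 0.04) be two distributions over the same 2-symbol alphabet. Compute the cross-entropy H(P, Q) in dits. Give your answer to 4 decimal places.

H(P,Q) = −Σ p·log₁₀ q.
  −0.48·log₁₀(0.96) = 0.00851
  −0.52·log₁₀(0.04) = 0.72693
H(P,Q) = 0.7354 dits.

0.7354 dits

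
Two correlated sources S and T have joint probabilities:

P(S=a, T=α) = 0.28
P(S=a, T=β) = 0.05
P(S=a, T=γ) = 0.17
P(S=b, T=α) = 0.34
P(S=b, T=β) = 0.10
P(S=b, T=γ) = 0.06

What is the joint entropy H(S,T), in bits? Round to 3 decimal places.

2.270 bits

H(S,T) = −Σ p(x,y)·log₂ p(x,y) over all 6 cells.
  cell (a,α): −0.28·log₂0.28 = 0.5142
  cell (a,β): −0.05·log₂0.05 = 0.2161
  cell (a,γ): −0.17·log₂0.17 = 0.4346
  cell (b,α): −0.34·log₂0.34 = 0.5292
  cell (b,β): −0.10·log₂0.10 = 0.3322
  cell (b,γ): −0.06·log₂0.06 = 0.2435
Sum = 2.270 bits.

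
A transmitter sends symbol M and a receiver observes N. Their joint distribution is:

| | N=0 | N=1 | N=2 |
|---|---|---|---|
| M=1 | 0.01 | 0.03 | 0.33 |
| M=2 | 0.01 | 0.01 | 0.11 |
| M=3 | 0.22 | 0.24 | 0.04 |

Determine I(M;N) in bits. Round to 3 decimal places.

Marginals: p(M) = (0.3700, 0.1300, 0.5000), p(N) = (0.2400, 0.2800, 0.4800).
I(M;N) = H(M) + H(N) − H(M,N).
H(M) = 1.4134, H(N) = 1.5166, H(M,N) = 2.3897.
I(M;N) = 1.4134 + 1.5166 − 2.3897 = 0.540 bits.

0.540 bits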